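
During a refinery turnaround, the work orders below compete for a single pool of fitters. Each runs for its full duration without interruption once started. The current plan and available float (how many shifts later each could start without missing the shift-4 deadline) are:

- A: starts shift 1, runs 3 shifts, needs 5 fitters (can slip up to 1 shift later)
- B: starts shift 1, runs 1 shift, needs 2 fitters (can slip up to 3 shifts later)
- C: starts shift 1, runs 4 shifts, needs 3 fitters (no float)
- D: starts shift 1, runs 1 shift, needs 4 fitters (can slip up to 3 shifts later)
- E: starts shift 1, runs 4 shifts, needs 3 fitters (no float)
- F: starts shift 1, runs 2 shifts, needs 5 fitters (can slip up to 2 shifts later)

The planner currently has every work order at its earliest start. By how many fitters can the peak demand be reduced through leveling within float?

6

Early-start peak: s1:22  s2:16  s3:11  s4:6 ⇒ 22.
Leveled (A@1, B@1, C@1, D@2, E@1, F@3): s1:13  s2:15  s3:16  s4:11 ⇒ 16.
Reduction 22 − 16 = 6.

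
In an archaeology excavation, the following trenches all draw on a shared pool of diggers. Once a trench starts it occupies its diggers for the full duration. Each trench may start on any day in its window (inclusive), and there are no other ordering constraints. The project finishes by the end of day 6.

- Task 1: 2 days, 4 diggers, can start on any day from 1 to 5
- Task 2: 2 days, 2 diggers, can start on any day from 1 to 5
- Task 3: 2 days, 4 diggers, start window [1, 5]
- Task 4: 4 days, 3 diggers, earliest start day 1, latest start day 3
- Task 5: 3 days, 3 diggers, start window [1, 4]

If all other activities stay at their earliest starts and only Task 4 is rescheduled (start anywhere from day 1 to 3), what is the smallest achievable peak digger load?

13

Task 4@1: d1:16  d2:16  d3:6  d4:3  d5:0  d6:0 → peak 16
Task 4@2: d1:13  d2:16  d3:6  d4:3  d5:3  d6:0 → peak 16
Task 4@3: d1:13  d2:13  d3:6  d4:3  d5:3  d6:3 → peak 13
Best is Task 4@3, peak 13.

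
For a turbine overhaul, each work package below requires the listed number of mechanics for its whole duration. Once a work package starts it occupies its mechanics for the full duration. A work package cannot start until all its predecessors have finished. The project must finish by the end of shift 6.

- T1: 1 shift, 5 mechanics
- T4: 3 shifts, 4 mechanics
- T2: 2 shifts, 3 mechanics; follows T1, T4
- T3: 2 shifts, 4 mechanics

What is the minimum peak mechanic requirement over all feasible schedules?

Early-start (T1@1, T4@1, T2@4, T3@1) gives peak 13: s1:13  s2:8  s3:4  s4:3  s5:3  s6:0.
Shift T4→2, T2→5, T3→5.
Schedule T1@1, T4@2, T2@5, T3@5: s1:5  s2:4  s3:4  s4:4  s5:7  s6:7 — peak 7.

7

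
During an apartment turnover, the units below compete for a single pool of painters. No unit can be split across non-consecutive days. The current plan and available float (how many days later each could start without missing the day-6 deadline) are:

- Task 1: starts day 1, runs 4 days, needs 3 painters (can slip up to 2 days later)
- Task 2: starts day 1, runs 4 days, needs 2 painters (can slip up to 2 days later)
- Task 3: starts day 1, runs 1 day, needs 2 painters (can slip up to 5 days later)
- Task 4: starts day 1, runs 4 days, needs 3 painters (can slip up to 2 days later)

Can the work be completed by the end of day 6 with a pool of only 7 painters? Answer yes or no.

The minimum achievable peak is 8; 7 < 8, so no feasible schedule stays within the cap.

no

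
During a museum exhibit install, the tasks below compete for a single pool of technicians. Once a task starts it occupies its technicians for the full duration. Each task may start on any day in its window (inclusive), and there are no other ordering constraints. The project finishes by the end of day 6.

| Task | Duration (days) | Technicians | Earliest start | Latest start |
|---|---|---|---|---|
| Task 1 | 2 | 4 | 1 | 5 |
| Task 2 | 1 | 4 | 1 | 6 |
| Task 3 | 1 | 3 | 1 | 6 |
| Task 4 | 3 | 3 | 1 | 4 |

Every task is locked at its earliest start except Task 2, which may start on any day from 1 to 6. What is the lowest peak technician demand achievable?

Task 2@1: d1:14  d2:7  d3:3  d4:0  d5:0  d6:0 → peak 14
Task 2@2: d1:10  d2:11  d3:3  d4:0  d5:0  d6:0 → peak 11
Task 2@3: d1:10  d2:7  d3:7  d4:0  d5:0  d6:0 → peak 10
Task 2@4: d1:10  d2:7  d3:3  d4:4  d5:0  d6:0 → peak 10
Task 2@5: d1:10  d2:7  d3:3  d4:0  d5:4  d6:0 → peak 10
Task 2@6: d1:10  d2:7  d3:3  d4:0  d5:0  d6:4 → peak 10
Best is Task 2@3, peak 10.

10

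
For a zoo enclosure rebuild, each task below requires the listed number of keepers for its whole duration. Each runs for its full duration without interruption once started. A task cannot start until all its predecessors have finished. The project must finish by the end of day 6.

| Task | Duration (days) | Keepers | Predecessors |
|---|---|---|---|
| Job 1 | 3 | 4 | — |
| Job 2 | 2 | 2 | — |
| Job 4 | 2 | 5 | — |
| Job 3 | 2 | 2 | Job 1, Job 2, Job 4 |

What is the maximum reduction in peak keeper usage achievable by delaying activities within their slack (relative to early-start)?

2

Early-start peak: d1:11  d2:11  d3:4  d4:2  d5:2  d6:0 ⇒ 11.
Leveled (Job 1@1, Job 2@1, Job 4@3, Job 3@5): d1:6  d2:6  d3:9  d4:5  d5:2  d6:2 ⇒ 9.
Reduction 11 − 9 = 2.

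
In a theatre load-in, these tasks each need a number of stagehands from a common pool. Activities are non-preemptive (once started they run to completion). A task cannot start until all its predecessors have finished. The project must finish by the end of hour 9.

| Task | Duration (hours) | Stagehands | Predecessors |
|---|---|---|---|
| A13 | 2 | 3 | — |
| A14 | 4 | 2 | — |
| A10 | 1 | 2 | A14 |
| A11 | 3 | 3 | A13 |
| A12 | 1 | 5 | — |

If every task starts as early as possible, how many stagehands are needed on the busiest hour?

10

Early-start schedule: A13@1, A14@1, A10@5, A11@3, A12@1.
Load per hour: hour 1: 10, hour 2: 5, hour 3: 5, hour 4: 5, hour 5: 5, hour 6: 0, hour 7: 0, hour 8: 0, hour 9: 0.
Peak is 10.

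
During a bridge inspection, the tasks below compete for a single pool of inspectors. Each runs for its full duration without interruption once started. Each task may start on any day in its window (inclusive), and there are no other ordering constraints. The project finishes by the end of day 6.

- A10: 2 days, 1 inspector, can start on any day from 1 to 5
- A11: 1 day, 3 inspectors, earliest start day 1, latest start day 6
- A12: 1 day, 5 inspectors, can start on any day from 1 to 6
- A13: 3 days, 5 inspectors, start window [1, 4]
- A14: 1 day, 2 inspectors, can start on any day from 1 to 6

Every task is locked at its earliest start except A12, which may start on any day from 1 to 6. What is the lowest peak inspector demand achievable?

A12@1: d1:16  d2:6  d3:5  d4:0  d5:0  d6:0 → peak 16
A12@2: d1:11  d2:11  d3:5  d4:0  d5:0  d6:0 → peak 11
A12@3: d1:11  d2:6  d3:10  d4:0  d5:0  d6:0 → peak 11
A12@4: d1:11  d2:6  d3:5  d4:5  d5:0  d6:0 → peak 11
A12@5: d1:11  d2:6  d3:5  d4:0  d5:5  d6:0 → peak 11
A12@6: d1:11  d2:6  d3:5  d4:0  d5:0  d6:5 → peak 11
Best is A12@2, peak 11.

11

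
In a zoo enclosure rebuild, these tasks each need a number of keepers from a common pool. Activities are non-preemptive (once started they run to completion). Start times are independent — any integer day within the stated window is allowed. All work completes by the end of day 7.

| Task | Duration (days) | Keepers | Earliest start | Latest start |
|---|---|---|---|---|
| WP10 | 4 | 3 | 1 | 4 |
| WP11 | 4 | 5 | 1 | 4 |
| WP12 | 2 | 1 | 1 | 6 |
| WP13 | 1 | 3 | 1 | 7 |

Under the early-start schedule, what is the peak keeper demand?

Early-start schedule: WP10@1, WP11@1, WP12@1, WP13@1.
Load per day: day 1: 12, day 2: 9, day 3: 8, day 4: 8, day 5: 0, day 6: 0, day 7: 0.
Peak is 12.

12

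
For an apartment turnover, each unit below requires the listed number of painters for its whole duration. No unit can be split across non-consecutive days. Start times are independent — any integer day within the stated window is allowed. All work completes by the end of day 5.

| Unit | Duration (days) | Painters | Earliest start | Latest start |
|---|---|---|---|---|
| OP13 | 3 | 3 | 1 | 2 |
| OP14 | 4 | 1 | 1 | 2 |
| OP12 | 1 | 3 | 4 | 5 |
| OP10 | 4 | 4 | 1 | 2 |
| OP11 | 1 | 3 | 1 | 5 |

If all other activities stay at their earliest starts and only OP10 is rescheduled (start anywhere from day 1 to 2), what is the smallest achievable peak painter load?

OP10@1: d1:11  d2:8  d3:8  d4:8  d5:0 → peak 11
OP10@2: d1:7  d2:8  d3:8  d4:8  d5:4 → peak 8
Best is OP10@2, peak 8.

8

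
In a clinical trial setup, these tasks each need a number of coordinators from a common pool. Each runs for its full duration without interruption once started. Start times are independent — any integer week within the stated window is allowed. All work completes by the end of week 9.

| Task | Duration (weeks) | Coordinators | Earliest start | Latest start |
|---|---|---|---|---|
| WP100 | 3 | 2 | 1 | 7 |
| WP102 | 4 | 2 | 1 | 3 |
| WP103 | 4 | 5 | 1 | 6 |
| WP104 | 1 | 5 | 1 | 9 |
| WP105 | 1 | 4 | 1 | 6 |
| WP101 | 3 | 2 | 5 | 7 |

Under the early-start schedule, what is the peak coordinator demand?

18

Early-start schedule: WP100@1, WP102@1, WP103@1, WP104@1, WP105@1, WP101@5.
Load per week: week 1: 18, week 2: 9, week 3: 9, week 4: 7, week 5: 2, week 6: 2, week 7: 2, week 8: 0, week 9: 0.
Peak is 18.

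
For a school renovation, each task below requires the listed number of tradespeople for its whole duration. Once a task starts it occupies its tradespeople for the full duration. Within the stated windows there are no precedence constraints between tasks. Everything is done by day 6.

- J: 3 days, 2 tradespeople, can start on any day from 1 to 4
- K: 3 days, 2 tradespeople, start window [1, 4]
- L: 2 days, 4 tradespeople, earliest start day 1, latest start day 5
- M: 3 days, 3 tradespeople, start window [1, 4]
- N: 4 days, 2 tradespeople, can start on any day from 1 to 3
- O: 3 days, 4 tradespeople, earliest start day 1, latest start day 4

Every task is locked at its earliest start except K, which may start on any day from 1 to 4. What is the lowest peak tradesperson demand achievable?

15

K@1: d1:17  d2:17  d3:13  d4:2  d5:0  d6:0 → peak 17
K@2: d1:15  d2:17  d3:13  d4:4  d5:0  d6:0 → peak 17
K@3: d1:15  d2:15  d3:13  d4:4  d5:2  d6:0 → peak 15
K@4: d1:15  d2:15  d3:11  d4:4  d5:2  d6:2 → peak 15
Best is K@3, peak 15.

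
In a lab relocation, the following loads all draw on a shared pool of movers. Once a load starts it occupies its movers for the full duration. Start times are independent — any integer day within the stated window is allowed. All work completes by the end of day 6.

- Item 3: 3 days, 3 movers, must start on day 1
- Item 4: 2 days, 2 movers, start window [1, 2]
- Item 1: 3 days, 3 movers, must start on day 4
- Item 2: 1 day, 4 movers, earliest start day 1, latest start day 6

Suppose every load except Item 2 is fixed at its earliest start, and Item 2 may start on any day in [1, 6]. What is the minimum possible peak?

Item 2@1: d1:9  d2:5  d3:3  d4:3  d5:3  d6:3 → peak 9
Item 2@2: d1:5  d2:9  d3:3  d4:3  d5:3  d6:3 → peak 9
Item 2@3: d1:5  d2:5  d3:7  d4:3  d5:3  d6:3 → peak 7
Item 2@4: d1:5  d2:5  d3:3  d4:7  d5:3  d6:3 → peak 7
Item 2@5: d1:5  d2:5  d3:3  d4:3  d5:7  d6:3 → peak 7
Item 2@6: d1:5  d2:5  d3:3  d4:3  d5:3  d6:7 → peak 7
Best is Item 2@3, peak 7.

7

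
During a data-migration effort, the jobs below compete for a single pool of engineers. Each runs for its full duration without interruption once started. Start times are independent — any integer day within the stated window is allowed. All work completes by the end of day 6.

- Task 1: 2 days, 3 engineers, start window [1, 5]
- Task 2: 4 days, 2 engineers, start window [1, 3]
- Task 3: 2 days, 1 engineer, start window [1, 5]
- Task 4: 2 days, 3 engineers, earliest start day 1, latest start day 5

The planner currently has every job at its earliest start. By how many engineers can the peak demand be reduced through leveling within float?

Early-start peak: d1:9  d2:9  d3:2  d4:2  d5:0  d6:0 ⇒ 9.
Leveled (Task 1@1, Task 2@1, Task 3@3, Task 4@5): d1:5  d2:5  d3:3  d4:3  d5:3  d6:3 ⇒ 5.
Reduction 9 − 5 = 4.

4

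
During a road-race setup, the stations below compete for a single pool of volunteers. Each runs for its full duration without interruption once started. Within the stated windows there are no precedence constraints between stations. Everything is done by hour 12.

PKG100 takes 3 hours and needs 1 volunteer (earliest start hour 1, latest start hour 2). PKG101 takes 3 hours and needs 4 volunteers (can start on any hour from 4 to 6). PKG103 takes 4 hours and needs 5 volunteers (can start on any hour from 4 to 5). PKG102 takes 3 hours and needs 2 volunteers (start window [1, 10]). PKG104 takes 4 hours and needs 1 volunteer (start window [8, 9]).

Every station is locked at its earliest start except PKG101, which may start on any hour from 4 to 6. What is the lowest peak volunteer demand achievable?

PKG101@4: h1:3  h2:3  h3:3  h4:9  h5:9  h6:9  h7:5  h8:1  h9:1  h10:1  h11:1  h12:0 → peak 9
PKG101@5: h1:3  h2:3  h3:3  h4:5  h5:9  h6:9  h7:9  h8:1  h9:1  h10:1  h11:1  h12:0 → peak 9
PKG101@6: h1:3  h2:3  h3:3  h4:5  h5:5  h6:9  h7:9  h8:5  h9:1  h10:1  h11:1  h12:0 → peak 9
Best is PKG101@4, peak 9.

9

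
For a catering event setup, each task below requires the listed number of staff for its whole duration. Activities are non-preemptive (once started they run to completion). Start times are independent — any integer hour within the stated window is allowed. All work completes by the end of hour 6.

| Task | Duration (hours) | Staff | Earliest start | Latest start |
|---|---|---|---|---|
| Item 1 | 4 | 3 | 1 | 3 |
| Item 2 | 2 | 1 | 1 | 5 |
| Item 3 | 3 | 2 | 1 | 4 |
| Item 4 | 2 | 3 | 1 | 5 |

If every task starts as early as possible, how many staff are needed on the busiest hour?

9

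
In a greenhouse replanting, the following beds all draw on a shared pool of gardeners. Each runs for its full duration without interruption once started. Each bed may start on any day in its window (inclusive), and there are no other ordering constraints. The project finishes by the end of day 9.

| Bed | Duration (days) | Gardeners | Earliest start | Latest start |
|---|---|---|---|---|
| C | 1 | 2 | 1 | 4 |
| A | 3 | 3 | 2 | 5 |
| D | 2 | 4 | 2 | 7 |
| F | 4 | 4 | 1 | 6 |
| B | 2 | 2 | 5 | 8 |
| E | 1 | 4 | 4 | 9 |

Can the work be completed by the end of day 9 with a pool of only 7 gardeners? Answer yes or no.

yes

Schedule C@1, A@2, D@2, F@4, B@5, E@8: d1:2  d2:7  d3:7  d4:7  d5:6  d6:6  d7:4  d8:4  d9:0 — peak 7 ≤ 7.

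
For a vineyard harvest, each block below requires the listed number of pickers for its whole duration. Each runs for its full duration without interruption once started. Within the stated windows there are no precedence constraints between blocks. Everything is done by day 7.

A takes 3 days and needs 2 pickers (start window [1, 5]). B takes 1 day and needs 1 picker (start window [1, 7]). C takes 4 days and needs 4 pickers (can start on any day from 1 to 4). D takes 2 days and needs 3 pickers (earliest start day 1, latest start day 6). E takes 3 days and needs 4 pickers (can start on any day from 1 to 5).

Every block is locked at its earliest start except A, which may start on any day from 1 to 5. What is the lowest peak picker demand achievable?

12

A@1: d1:14  d2:13  d3:10  d4:4  d5:0  d6:0  d7:0 → peak 14
A@2: d1:12  d2:13  d3:10  d4:6  d5:0  d6:0  d7:0 → peak 13
A@3: d1:12  d2:11  d3:10  d4:6  d5:2  d6:0  d7:0 → peak 12
A@4: d1:12  d2:11  d3:8  d4:6  d5:2  d6:2  d7:0 → peak 12
A@5: d1:12  d2:11  d3:8  d4:4  d5:2  d6:2  d7:2 → peak 12
Best is A@3, peak 12.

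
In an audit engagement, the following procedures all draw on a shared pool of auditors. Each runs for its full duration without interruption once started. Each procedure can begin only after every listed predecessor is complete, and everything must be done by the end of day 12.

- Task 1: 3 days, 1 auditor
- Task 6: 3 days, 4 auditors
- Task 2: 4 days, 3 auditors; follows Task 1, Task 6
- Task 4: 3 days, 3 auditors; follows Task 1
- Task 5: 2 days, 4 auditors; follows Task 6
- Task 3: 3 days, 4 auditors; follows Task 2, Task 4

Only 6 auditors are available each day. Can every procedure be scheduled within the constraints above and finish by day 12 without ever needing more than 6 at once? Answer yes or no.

Schedule Task 1@1, Task 6@1, Task 2@4, Task 4@4, Task 5@8, Task 3@10: d1:5  d2:5  d3:5  d4:6  d5:6  d6:6  d7:3  d8:4  d9:4  d10:4  d11:4  d12:4 — peak 6 ≤ 6.

yes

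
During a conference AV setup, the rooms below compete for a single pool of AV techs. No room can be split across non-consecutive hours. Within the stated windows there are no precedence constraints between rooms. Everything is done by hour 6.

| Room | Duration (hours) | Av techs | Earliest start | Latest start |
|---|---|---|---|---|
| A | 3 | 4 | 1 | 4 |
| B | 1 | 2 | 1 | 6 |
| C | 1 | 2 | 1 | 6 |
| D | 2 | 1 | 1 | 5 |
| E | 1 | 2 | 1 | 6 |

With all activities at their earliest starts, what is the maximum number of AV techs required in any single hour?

Early-start schedule: A@1, B@1, C@1, D@1, E@1.
Load per hour: hour 1: 11, hour 2: 5, hour 3: 4, hour 4: 0, hour 5: 0, hour 6: 0.
Peak is 11.

11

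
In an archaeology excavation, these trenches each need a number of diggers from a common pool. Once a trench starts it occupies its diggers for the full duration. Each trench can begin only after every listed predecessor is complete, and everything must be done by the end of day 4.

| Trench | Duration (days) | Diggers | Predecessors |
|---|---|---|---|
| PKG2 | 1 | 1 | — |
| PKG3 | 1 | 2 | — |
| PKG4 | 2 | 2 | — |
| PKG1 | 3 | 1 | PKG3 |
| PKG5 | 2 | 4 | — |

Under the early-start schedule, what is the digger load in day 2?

At early start, day 2 has: PKG4, PKG1, PKG5.
Demand: 2 + 1 + 4 = 7.

7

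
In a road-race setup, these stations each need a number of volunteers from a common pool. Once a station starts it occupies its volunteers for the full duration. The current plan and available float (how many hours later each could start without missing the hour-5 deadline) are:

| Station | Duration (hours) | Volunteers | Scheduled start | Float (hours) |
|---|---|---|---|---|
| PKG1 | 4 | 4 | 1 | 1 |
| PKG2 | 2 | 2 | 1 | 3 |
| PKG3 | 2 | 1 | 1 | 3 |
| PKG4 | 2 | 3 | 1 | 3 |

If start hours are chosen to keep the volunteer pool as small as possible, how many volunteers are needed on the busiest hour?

7

Early-start (PKG1@1, PKG2@1, PKG3@1, PKG4@1) gives peak 10: h1:10  h2:10  h3:4  h4:4  h5:0.
Shift PKG4→3.
Schedule PKG1@1, PKG2@1, PKG3@1, PKG4@3: h1:7  h2:7  h3:7  h4:7  h5:0 — peak 7.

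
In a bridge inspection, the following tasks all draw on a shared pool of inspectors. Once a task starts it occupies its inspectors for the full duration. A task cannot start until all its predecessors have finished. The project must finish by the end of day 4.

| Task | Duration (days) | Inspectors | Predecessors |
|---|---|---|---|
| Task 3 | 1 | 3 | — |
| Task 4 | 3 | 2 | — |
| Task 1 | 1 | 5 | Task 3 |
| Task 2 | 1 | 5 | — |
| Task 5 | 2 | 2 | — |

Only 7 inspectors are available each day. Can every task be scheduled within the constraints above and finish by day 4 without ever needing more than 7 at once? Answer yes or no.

yes

Schedule Task 3@1, Task 4@1, Task 1@2, Task 2@4, Task 5@3: d1:5  d2:7  d3:4  d4:7 — peak 7 ≤ 7.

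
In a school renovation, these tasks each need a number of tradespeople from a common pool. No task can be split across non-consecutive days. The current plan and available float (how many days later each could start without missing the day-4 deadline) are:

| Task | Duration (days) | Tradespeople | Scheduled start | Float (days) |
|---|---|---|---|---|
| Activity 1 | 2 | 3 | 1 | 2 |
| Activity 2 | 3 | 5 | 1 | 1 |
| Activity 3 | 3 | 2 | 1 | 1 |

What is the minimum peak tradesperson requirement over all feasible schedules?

10

Schedule Activity 1@1, Activity 2@1, Activity 3@1: d1:10  d2:10  d3:7  d4:0 — peak 10.
No arrangement of the 12 feasible schedules does better.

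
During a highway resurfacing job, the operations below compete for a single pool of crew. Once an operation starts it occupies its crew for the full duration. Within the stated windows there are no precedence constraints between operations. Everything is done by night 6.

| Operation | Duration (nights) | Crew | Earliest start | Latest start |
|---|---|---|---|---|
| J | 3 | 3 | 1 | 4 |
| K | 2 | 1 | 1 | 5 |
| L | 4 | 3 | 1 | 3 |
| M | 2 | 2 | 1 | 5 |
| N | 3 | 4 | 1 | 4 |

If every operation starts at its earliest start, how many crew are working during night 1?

At early start, night 1 has: J, K, L, M, N.
Demand: 3 + 1 + 3 + 2 + 4 = 13.

13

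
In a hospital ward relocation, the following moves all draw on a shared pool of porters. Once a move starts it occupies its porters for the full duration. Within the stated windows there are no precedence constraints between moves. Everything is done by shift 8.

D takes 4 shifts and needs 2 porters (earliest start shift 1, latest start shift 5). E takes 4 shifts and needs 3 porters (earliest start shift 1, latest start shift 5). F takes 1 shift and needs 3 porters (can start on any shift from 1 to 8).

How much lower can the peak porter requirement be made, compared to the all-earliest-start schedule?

3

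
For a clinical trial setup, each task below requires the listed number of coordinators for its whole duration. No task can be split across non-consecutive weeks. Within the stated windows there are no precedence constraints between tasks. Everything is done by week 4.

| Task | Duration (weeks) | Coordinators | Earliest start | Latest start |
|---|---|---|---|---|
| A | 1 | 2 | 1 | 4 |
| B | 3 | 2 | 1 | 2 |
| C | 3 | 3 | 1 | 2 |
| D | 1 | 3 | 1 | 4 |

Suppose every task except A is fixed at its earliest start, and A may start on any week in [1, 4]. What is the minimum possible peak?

8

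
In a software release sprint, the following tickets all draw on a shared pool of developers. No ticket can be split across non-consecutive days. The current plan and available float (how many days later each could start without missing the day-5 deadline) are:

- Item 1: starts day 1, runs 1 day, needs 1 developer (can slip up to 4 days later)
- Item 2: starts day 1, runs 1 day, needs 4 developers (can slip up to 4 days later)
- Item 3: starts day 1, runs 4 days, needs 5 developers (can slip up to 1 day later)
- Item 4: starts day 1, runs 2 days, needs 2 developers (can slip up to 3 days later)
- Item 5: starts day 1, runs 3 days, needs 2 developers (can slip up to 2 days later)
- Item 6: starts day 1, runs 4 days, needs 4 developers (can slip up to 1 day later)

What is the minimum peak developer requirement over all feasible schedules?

11

Early-start (Item 1@1, Item 2@1, Item 3@1, Item 4@1, Item 5@1, Item 6@1) gives peak 18: d1:18  d2:13  d3:11  d4:9  d5:0.
Shift Item 3→2, Item 5→3.
Schedule Item 1@1, Item 2@1, Item 3@2, Item 4@1, Item 5@3, Item 6@1: d1:11  d2:11  d3:11  d4:11  d5:7 — peak 11.
Total developer-days = 51 over 5 days ⇒ peak ≥ ⌈51/5⌉ = 11, so 11 is optimal.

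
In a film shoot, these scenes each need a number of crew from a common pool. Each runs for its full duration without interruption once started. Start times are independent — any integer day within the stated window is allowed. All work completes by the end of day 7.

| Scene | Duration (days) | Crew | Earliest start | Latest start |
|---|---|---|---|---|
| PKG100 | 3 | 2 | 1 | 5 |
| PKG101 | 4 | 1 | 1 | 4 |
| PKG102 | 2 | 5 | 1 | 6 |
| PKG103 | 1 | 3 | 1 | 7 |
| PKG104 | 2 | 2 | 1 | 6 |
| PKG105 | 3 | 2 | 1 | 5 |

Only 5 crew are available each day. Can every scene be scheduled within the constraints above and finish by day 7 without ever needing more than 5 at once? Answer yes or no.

yes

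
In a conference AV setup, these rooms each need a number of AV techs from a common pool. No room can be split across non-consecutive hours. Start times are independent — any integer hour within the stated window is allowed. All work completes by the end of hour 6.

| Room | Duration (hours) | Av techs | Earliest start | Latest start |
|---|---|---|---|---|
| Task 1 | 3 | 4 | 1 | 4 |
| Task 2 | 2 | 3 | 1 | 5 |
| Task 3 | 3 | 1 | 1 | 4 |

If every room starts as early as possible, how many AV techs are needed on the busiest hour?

Early-start schedule: Task 1@1, Task 2@1, Task 3@1.
Load per hour: hour 1: 8, hour 2: 8, hour 3: 5, hour 4: 0, hour 5: 0, hour 6: 0.
Peak is 8.

8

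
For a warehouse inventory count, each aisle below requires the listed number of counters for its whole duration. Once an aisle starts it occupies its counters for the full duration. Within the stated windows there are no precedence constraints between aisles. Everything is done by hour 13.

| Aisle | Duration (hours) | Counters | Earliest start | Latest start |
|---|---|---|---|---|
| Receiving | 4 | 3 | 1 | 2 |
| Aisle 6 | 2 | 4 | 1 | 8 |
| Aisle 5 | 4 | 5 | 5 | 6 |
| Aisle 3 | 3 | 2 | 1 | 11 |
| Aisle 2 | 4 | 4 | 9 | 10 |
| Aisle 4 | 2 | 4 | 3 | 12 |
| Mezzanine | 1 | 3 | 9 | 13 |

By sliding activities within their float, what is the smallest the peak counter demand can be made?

7

Early-start (Receiving@1, Aisle 6@1, Aisle 5@5, Aisle 3@1, Aisle 2@9, Aisle 4@3, Mezzanine@9) gives peak 9: h1:9  h2:9  h3:9  h4:7  h5:5  h6:5  h7:5  h8:5  h9:7  h10:4  h11:4  h12:4  h13:0.
Shift Aisle 3→5.
Schedule Receiving@1, Aisle 6@1, Aisle 5@5, Aisle 3@5, Aisle 2@9, Aisle 4@3, Mezzanine@9: h1:7  h2:7  h3:7  h4:7  h5:7  h6:7  h7:7  h8:5  h9:7  h10:4  h11:4  h12:4  h13:0 — peak 7.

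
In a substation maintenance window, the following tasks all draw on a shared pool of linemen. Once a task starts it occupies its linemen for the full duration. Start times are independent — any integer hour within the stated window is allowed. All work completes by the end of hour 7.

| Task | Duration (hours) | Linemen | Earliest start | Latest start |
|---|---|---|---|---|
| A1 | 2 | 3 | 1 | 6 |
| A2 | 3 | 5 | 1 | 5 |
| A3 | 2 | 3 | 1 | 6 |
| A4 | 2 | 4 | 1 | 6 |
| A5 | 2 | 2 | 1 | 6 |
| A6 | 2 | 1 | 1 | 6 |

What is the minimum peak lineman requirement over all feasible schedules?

Early-start (A1@1, A2@1, A3@1, A4@1, A5@1, A6@1) gives peak 18: h1:18  h2:18  h3:5  h4:0  h5:0  h6:0  h7:0.
Shift A2→3, A4→6, A5→6, A6→3.
Schedule A1@1, A2@3, A3@1, A4@6, A5@6, A6@3: h1:6  h2:6  h3:6  h4:6  h5:5  h6:6  h7:6 — peak 6.
Total lineman-hours = 41 over 7 hours ⇒ peak ≥ ⌈41/7⌉ = 6, so 6 is optimal.

6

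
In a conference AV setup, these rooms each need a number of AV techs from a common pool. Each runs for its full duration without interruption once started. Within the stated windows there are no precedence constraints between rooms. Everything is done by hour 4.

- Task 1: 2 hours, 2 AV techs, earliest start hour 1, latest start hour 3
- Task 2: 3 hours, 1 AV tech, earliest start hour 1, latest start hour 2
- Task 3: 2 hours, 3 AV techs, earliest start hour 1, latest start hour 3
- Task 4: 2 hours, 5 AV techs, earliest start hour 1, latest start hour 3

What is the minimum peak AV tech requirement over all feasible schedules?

Early-start (Task 1@1, Task 2@1, Task 3@1, Task 4@1) gives peak 11: h1:11  h2:11  h3:1  h4:0.
Shift Task 4→3.
Schedule Task 1@1, Task 2@1, Task 3@1, Task 4@3: h1:6  h2:6  h3:6  h4:5 — peak 6.
Total AV tech-hours = 23 over 4 hours ⇒ peak ≥ ⌈23/4⌉ = 6, so 6 is optimal.

6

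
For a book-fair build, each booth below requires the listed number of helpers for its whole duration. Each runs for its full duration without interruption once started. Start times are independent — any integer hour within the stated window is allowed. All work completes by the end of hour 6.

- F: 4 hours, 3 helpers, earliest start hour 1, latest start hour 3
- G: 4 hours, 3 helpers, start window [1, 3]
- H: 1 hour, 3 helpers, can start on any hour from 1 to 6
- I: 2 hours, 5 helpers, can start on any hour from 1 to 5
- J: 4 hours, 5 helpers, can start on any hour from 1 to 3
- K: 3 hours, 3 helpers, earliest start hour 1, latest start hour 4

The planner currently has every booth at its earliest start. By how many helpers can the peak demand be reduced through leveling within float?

Early-start peak: h1:22  h2:19  h3:14  h4:11  h5:0  h6:0 ⇒ 22.
Leveled (F@1, G@1, H@1, I@1, J@3, K@2): h1:14  h2:14  h3:14  h4:14  h5:5  h6:5 ⇒ 14.
Reduction 22 − 14 = 8.

8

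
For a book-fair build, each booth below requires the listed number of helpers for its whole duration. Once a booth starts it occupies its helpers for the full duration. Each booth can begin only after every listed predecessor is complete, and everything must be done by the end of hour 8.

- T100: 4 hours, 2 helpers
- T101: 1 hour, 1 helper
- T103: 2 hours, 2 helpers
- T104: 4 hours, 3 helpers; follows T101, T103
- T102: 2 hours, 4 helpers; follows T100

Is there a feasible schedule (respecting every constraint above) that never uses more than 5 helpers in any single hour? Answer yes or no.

yes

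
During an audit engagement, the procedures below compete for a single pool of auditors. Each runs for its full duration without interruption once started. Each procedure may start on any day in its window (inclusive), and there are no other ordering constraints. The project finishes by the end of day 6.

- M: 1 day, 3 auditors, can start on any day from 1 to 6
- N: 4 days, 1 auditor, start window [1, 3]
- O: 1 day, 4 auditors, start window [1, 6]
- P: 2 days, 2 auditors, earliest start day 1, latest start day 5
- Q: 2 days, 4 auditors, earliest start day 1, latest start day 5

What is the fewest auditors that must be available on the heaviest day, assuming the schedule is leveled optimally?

5

Early-start (M@1, N@1, O@1, P@1, Q@1) gives peak 14: d1:14  d2:7  d3:1  d4:1  d5:0  d6:0.
Shift O→2, P→3, Q→5.
Schedule M@1, N@1, O@2, P@3, Q@5: d1:4  d2:5  d3:3  d4:3  d5:4  d6:4 — peak 5.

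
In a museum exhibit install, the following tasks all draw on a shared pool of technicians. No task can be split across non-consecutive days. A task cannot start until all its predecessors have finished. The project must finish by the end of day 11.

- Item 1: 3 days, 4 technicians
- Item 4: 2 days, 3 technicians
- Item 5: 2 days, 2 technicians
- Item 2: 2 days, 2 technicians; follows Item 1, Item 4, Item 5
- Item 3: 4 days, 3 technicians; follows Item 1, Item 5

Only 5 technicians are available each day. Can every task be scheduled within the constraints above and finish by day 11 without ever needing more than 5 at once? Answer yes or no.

Schedule Item 1@1, Item 4@4, Item 5@4, Item 2@6, Item 3@6: d1:4  d2:4  d3:4  d4:5  d5:5  d6:5  d7:5  d8:3  d9:3  d10:0  d11:0 — peak 5 ≤ 5.

yes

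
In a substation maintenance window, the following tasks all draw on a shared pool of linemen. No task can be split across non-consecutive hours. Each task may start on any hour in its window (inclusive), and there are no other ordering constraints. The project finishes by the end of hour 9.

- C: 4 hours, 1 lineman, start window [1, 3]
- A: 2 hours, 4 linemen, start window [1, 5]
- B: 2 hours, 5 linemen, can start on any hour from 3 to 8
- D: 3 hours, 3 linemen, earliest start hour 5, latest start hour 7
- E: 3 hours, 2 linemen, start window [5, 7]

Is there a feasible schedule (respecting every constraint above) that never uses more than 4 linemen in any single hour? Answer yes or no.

Total lineman-hours = 37; over 9 hours the average is 37/9 > 4, so some hour must exceed 4.

no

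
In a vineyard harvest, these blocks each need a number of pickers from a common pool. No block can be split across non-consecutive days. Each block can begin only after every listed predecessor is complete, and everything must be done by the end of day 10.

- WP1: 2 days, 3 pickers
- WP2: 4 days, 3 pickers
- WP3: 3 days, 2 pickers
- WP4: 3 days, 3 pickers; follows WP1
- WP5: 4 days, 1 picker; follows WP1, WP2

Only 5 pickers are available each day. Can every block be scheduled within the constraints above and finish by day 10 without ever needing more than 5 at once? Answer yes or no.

yes

Schedule WP1@1, WP2@3, WP3@1, WP4@7, WP5@7: d1:5  d2:5  d3:5  d4:3  d5:3  d6:3  d7:4  d8:4  d9:4  d10:1 — peak 5 ≤ 5.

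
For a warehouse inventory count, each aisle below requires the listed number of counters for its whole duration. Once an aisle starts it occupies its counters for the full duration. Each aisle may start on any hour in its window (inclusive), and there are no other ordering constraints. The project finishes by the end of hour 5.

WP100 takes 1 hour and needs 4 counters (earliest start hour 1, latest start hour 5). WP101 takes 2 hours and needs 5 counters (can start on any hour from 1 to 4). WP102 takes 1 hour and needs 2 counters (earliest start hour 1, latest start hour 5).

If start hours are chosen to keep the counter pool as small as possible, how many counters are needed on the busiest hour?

5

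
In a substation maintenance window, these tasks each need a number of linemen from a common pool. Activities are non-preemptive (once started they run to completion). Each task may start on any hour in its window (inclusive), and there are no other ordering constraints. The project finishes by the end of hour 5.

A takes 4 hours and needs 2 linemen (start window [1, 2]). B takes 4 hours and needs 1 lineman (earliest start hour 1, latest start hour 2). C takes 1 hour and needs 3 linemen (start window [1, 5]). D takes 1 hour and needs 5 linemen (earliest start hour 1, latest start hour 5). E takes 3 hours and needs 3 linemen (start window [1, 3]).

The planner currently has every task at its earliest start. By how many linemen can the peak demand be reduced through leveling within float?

Early-start peak: h1:14  h2:6  h3:6  h4:3  h5:0 ⇒ 14.
Leveled (A@1, B@1, C@1, D@5, E@2): h1:6  h2:6  h3:6  h4:6  h5:5 ⇒ 6.
Reduction 14 − 6 = 8.

8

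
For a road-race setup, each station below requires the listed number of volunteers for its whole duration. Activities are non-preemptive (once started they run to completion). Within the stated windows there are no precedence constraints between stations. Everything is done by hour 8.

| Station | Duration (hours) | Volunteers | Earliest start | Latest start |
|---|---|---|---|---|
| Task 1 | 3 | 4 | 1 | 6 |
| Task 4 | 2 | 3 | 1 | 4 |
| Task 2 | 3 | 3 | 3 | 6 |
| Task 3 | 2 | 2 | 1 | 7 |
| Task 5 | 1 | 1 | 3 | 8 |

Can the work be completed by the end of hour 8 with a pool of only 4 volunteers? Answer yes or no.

The minimum achievable peak is 5; 4 < 5, so no feasible schedule stays within the cap.

no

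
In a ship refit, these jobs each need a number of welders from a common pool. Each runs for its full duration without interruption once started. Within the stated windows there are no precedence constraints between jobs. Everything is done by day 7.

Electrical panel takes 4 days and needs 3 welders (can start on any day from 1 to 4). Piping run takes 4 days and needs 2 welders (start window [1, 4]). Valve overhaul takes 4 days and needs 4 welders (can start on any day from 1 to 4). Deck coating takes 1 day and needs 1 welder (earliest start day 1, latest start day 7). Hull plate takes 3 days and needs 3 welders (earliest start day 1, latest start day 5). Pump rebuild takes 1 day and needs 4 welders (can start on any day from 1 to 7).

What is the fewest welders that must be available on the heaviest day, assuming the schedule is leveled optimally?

Early-start (Electrical panel@1, Piping run@1, Valve overhaul@1, Deck coating@1, Hull plate@1, Pump rebuild@1) gives peak 17: d1:17  d2:12  d3:12  d4:9  d5:0  d6:0  d7:0.
Shift Deck coating→5, Hull plate→5, Pump rebuild→5.
Schedule Electrical panel@1, Piping run@1, Valve overhaul@1, Deck coating@5, Hull plate@5, Pump rebuild@5: d1:9  d2:9  d3:9  d4:9  d5:8  d6:3  d7:3 — peak 9.

9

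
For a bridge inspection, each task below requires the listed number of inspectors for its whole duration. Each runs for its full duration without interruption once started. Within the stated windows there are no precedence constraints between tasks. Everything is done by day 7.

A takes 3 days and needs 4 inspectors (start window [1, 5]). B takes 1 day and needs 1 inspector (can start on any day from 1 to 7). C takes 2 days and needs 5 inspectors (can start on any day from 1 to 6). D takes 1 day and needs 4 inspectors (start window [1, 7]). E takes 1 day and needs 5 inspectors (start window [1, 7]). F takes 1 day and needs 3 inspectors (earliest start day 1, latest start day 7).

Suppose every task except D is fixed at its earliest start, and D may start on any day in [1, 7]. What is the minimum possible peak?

D@1: d1:22  d2:9  d3:4  d4:0  d5:0  d6:0  d7:0 → peak 22
D@2: d1:18  d2:13  d3:4  d4:0  d5:0  d6:0  d7:0 → peak 18
D@3: d1:18  d2:9  d3:8  d4:0  d5:0  d6:0  d7:0 → peak 18
D@4: d1:18  d2:9  d3:4  d4:4  d5:0  d6:0  d7:0 → peak 18
D@5: d1:18  d2:9  d3:4  d4:0  d5:4  d6:0  d7:0 → peak 18
D@6: d1:18  d2:9  d3:4  d4:0  d5:0  d6:4  d7:0 → peak 18
D@7: d1:18  d2:9  d3:4  d4:0  d5:0  d6:0  d7:4 → peak 18
Best is D@2, peak 18.

18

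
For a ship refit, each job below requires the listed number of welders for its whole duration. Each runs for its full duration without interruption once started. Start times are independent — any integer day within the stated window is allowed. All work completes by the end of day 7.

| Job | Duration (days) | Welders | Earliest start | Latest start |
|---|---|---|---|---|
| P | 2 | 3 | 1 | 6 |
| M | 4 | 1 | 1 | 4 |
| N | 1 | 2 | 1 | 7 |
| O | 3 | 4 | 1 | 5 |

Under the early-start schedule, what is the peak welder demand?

Early-start schedule: P@1, M@1, N@1, O@1.
Load per day: day 1: 10, day 2: 8, day 3: 5, day 4: 1, day 5: 0, day 6: 0, day 7: 0.
Peak is 10.

10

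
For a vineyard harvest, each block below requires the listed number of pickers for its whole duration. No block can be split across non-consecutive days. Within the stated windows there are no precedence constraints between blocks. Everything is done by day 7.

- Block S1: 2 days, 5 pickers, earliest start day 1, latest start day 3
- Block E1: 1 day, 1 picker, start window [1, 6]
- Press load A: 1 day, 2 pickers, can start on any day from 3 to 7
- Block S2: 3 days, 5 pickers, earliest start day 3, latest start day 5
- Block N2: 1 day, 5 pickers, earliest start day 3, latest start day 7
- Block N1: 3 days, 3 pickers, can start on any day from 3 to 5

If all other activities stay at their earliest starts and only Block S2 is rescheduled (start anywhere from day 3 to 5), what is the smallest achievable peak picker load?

10

Block S2@3: d1:6  d2:5  d3:15  d4:8  d5:8  d6:0  d7:0 → peak 15
Block S2@4: d1:6  d2:5  d3:10  d4:8  d5:8  d6:5  d7:0 → peak 10
Block S2@5: d1:6  d2:5  d3:10  d4:3  d5:8  d6:5  d7:5 → peak 10
Best is Block S2@4, peak 10.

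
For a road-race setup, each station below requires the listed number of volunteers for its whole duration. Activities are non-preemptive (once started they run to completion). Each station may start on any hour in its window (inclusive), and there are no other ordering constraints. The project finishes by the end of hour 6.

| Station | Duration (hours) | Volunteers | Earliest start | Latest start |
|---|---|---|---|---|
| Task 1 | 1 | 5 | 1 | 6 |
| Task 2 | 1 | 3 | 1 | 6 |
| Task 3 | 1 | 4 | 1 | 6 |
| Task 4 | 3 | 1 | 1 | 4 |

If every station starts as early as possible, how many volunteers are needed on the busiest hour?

Early-start schedule: Task 1@1, Task 2@1, Task 3@1, Task 4@1.
Load per hour: hour 1: 13, hour 2: 1, hour 3: 1, hour 4: 0, hour 5: 0, hour 6: 0.
Peak is 13.

13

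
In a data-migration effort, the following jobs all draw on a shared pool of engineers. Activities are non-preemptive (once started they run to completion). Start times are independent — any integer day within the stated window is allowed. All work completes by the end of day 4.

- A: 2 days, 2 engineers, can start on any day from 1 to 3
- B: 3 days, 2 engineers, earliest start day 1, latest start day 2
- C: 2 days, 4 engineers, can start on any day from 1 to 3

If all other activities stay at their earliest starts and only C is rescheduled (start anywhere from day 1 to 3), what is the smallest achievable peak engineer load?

6

C@1: d1:8  d2:8  d3:2  d4:0 → peak 8
C@2: d1:4  d2:8  d3:6  d4:0 → peak 8
C@3: d1:4  d2:4  d3:6  d4:4 → peak 6
Best is C@3, peak 6.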